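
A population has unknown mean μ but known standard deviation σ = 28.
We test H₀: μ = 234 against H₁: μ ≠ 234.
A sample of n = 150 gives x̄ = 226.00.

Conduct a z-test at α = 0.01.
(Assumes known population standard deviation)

Answer: z = -3.4993, reject H₀

Derivation:
Standard error: SE = σ/√n = 28/√150 = 2.2862
z-statistic: z = (x̄ - μ₀)/SE = (226.00 - 234)/2.2862 = -3.4993
Critical value: ±2.576
p-value = 0.0005
Decision: reject H₀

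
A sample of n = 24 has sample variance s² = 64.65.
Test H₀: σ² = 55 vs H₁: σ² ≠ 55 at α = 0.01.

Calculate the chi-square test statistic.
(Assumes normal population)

df = n - 1 = 23
χ² = (n-1)s²/σ₀² = 23×64.65/55 = 27.0355
Critical values: χ²_{0.995,23} = 9.260, χ²_{0.005,23} = 44.181
Rejection region: χ² < 9.260 or χ² > 44.181
Decision: fail to reject H₀

Answer: χ² = 27.0355, fail to reject H₀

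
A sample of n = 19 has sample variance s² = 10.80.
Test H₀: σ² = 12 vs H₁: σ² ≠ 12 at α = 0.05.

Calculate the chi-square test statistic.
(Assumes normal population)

Answer: χ² = 16.2000, fail to reject H₀

Derivation:
df = n - 1 = 18
χ² = (n-1)s²/σ₀² = 18×10.80/12 = 16.2000
Critical values: χ²_{0.975,18} = 8.231, χ²_{0.025,18} = 31.526
Rejection region: χ² < 8.231 or χ² > 31.526
Decision: fail to reject H₀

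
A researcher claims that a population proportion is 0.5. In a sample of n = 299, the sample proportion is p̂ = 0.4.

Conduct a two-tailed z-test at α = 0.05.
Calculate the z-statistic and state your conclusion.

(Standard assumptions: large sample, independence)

H₀: p = 0.5, H₁: p ≠ 0.5
Standard error: SE = √(p₀(1-p₀)/n) = √(0.5×0.5/299) = 0.028916
z-statistic: z = (p̂ - p₀)/SE = (0.4 - 0.5)/0.028916 = -3.4583
Critical value: z_0.025 = ±1.960
p-value = 0.0005
Decision: reject H₀ at α = 0.05

Answer: z = -3.4583, reject H₀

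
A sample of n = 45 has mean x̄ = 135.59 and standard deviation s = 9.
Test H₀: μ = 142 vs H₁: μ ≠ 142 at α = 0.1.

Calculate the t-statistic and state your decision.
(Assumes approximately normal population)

df = n - 1 = 44
SE = s/√n = 9/√45 = 1.3416
t = (x̄ - μ₀)/SE = (135.59 - 142)/1.3416 = -4.7779
Critical value: t_{0.05,44} = ±1.680
p-value < 0.0001
Decision: reject H₀

Answer: t = -4.7779, reject H₀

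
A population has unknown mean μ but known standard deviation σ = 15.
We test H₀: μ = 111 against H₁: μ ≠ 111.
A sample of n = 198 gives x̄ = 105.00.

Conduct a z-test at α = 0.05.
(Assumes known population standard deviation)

Answer: z = -5.6285, reject H₀

Derivation:
Standard error: SE = σ/√n = 15/√198 = 1.0660
z-statistic: z = (x̄ - μ₀)/SE = (105.00 - 111)/1.0660 = -5.6285
Critical value: ±1.960
p-value < 0.0001
Decision: reject H₀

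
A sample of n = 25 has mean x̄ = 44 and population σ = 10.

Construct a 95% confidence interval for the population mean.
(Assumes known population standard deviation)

Answer: (40.0800, 47.9200)

Derivation:
Confidence level: 95%, α = 0.05
z_0.025 = 1.960
SE = σ/√n = 10/√25 = 2.0000
Margin of error = 1.960 × 2.0000 = 3.9200
CI: x̄ ± margin = 44 ± 3.9200
CI: (40.0800, 47.9200)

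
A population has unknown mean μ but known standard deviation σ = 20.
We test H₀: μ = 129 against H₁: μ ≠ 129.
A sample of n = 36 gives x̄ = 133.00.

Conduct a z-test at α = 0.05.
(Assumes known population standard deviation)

Standard error: SE = σ/√n = 20/√36 = 3.3333
z-statistic: z = (x̄ - μ₀)/SE = (133.00 - 129)/3.3333 = 1.2000
Critical value: ±1.960
p-value = 0.2301
Decision: fail to reject H₀

Answer: z = 1.2000, fail to reject H₀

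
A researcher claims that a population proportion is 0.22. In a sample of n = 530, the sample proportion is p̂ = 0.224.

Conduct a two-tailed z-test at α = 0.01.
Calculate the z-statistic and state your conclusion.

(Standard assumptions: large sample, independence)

H₀: p = 0.22, H₁: p ≠ 0.22
Standard error: SE = √(p₀(1-p₀)/n) = √(0.22×0.78/530) = 0.017994
z-statistic: z = (p̂ - p₀)/SE = (0.224 - 0.22)/0.017994 = 0.2223
Critical value: z_0.005 = ±2.576
p-value = 0.8241
Decision: fail to reject H₀ at α = 0.01

Answer: z = 0.2223, fail to reject H₀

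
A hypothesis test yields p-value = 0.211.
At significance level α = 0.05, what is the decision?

Compare p-value to α:
0.211 ≥ 0.05
Decision: fail to reject H₀

Answer: fail to reject H₀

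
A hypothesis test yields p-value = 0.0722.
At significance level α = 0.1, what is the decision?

Answer: reject H₀

Derivation:
Compare p-value to α:
0.0722 < 0.1
Decision: reject H₀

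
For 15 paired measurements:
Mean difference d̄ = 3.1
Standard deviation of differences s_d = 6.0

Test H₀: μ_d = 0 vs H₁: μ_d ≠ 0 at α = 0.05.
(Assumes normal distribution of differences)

df = n - 1 = 14
SE = s_d/√n = 6.0/√15 = 1.5492
t = d̄/SE = 3.1/1.5492 = 2.0010
Critical value: t_{0.025,14} = ±2.145
p-value ≈ 0.0652
Decision: fail to reject H₀

Answer: t = 2.0010, fail to reject H₀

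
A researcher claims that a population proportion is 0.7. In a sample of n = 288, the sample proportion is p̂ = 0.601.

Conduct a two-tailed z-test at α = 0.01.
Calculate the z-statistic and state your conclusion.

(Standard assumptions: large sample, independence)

H₀: p = 0.7, H₁: p ≠ 0.7
Standard error: SE = √(p₀(1-p₀)/n) = √(0.7×0.3/288) = 0.027003
z-statistic: z = (p̂ - p₀)/SE = (0.601 - 0.7)/0.027003 = -3.6663
Critical value: z_0.005 = ±2.576
p-value = 0.0002
Decision: reject H₀ at α = 0.01

Answer: z = -3.6663, reject H₀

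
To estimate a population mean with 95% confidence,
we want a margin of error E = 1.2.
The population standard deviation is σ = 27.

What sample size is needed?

Answer: n = 1945

Derivation:
z_0.025 = 1.960
n = (z×σ/E)² = (1.960×27/1.2)²
n = 1944.8100
Round up: n = 1945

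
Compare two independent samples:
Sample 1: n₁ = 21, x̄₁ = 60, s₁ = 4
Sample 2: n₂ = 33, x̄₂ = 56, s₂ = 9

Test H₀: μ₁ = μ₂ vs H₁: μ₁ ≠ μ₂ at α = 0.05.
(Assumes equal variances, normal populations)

Answer: t = 1.9149, fail to reject H₀

Derivation:
Pooled variance: s²_p = [20×4² + 32×9²]/(52) = 56.0000
s_p = 7.4833
SE = s_p×√(1/n₁ + 1/n₂) = 7.4833×√(1/21 + 1/33) = 2.0889
t = (x̄₁ - x̄₂)/SE = (60 - 56)/2.0889 = 1.9149
df = 52, t-critical = ±2.007
Decision: fail to reject H₀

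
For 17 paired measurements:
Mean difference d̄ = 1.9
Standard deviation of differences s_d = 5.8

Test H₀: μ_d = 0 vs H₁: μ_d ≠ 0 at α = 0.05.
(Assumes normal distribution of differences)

Answer: t = 1.3507, fail to reject H₀

Derivation:
df = n - 1 = 16
SE = s_d/√n = 5.8/√17 = 1.4067
t = d̄/SE = 1.9/1.4067 = 1.3507
Critical value: t_{0.025,16} = ±2.120
p-value ≈ 0.1956
Decision: fail to reject H₀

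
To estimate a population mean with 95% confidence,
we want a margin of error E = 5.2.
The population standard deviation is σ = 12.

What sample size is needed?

Answer: n = 21

Derivation:
z_0.025 = 1.960
n = (z×σ/E)² = (1.960×12/5.2)²
n = 20.4582
Round up: n = 21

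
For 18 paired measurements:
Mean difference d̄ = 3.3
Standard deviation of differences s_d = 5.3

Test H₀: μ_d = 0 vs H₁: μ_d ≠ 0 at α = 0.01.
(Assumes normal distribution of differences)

df = n - 1 = 17
SE = s_d/√n = 5.3/√18 = 1.2492
t = d̄/SE = 3.3/1.2492 = 2.6417
Critical value: t_{0.005,17} = ±2.898
p-value ≈ 0.0171
Decision: fail to reject H₀

Answer: t = 2.6417, fail to reject H₀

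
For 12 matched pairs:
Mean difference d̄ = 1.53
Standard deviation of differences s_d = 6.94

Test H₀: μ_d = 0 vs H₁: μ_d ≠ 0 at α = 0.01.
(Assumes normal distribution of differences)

df = n - 1 = 11
SE = s_d/√n = 6.94/√12 = 2.0034
t = d̄/SE = 1.53/2.0034 = 0.7637
Critical value: t_{0.005,11} = ±3.106
p-value ≈ 0.4611
Decision: fail to reject H₀

Answer: t = 0.7637, fail to reject H₀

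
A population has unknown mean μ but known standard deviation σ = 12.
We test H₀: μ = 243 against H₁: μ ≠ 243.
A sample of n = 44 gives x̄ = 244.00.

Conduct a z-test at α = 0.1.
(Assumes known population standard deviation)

Answer: z = 0.5528, fail to reject H₀

Derivation:
Standard error: SE = σ/√n = 12/√44 = 1.8091
z-statistic: z = (x̄ - μ₀)/SE = (244.00 - 243)/1.8091 = 0.5528
Critical value: ±1.645
p-value = 0.5804
Decision: fail to reject H₀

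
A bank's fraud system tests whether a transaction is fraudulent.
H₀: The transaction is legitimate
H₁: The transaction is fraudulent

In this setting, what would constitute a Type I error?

Type I error: rejecting H₀ when it is actually true (false positive).
Type II error: failing to reject H₀ when H₁ is actually true (false negative).

Answer: Blocking a legitimate transaction as fraud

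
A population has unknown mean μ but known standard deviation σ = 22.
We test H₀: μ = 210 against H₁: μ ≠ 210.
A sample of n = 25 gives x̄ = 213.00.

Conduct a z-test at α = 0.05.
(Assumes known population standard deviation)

Standard error: SE = σ/√n = 22/√25 = 4.4000
z-statistic: z = (x̄ - μ₀)/SE = (213.00 - 210)/4.4000 = 0.6818
Critical value: ±1.960
p-value = 0.4954
Decision: fail to reject H₀

Answer: z = 0.6818, fail to reject H₀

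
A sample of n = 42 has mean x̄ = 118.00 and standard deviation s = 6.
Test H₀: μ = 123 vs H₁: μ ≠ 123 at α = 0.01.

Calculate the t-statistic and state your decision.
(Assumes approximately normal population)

df = n - 1 = 41
SE = s/√n = 6/√42 = 0.9258
t = (x̄ - μ₀)/SE = (118.00 - 123)/0.9258 = -5.4007
Critical value: t_{0.005,41} = ±2.701
p-value < 0.0001
Decision: reject H₀

Answer: t = -5.4007, reject H₀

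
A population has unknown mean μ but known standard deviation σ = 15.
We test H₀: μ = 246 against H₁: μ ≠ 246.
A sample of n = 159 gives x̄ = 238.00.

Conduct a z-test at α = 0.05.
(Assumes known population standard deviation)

Answer: z = -6.7249, reject H₀

Derivation:
Standard error: SE = σ/√n = 15/√159 = 1.1896
z-statistic: z = (x̄ - μ₀)/SE = (238.00 - 246)/1.1896 = -6.7249
Critical value: ±1.960
p-value < 0.0001
Decision: reject H₀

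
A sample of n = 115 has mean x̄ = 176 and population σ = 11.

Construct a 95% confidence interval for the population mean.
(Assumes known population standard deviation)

Answer: (173.9894, 178.0106)

Derivation:
Confidence level: 95%, α = 0.05
z_0.025 = 1.960
SE = σ/√n = 11/√115 = 1.0258
Margin of error = 1.960 × 1.0258 = 2.0106
CI: x̄ ± margin = 176 ± 2.0106
CI: (173.9894, 178.0106)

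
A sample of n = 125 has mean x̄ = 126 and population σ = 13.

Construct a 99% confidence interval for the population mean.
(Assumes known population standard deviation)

Answer: (123.0046, 128.9954)

Derivation:
Confidence level: 99%, α = 0.01
z_0.005 = 2.576
SE = σ/√n = 13/√125 = 1.1628
Margin of error = 2.576 × 1.1628 = 2.9954
CI: x̄ ± margin = 126 ± 2.9954
CI: (123.0046, 128.9954)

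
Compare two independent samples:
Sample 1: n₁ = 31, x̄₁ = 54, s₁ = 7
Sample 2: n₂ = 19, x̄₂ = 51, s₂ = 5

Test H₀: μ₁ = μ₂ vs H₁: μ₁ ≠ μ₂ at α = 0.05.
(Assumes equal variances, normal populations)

Answer: t = 1.6280, fail to reject H₀

Derivation:
Pooled variance: s²_p = [30×7² + 18×5²]/(48) = 40.0000
s_p = 6.3246
SE = s_p×√(1/n₁ + 1/n₂) = 6.3246×√(1/31 + 1/19) = 1.8427
t = (x̄₁ - x̄₂)/SE = (54 - 51)/1.8427 = 1.6280
df = 48, t-critical = ±2.011
Decision: fail to reject H₀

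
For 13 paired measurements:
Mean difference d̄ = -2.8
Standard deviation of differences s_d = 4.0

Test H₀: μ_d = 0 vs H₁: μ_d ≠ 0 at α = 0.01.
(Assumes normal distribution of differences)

df = n - 1 = 12
SE = s_d/√n = 4.0/√13 = 1.1094
t = d̄/SE = -2.8/1.1094 = -2.5239
Critical value: t_{0.005,12} = ±3.055
p-value ≈ 0.0267
Decision: fail to reject H₀

Answer: t = -2.5239, fail to reject H₀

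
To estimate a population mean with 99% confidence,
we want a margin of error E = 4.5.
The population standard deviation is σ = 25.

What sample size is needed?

Answer: n = 205

Derivation:
z_0.005 = 2.576
n = (z×σ/E)² = (2.576×25/4.5)²
n = 204.8079
Round up: n = 205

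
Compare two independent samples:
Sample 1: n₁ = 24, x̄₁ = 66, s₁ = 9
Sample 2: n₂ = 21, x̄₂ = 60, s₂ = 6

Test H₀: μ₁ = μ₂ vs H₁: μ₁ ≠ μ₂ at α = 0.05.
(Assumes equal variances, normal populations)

Answer: t = 2.5908, reject H₀

Derivation:
Pooled variance: s²_p = [23×9² + 20×6²]/(43) = 60.0698
s_p = 7.7505
SE = s_p×√(1/n₁ + 1/n₂) = 7.7505×√(1/24 + 1/21) = 2.3159
t = (x̄₁ - x̄₂)/SE = (66 - 60)/2.3159 = 2.5908
df = 43, t-critical = ±2.017
Decision: reject H₀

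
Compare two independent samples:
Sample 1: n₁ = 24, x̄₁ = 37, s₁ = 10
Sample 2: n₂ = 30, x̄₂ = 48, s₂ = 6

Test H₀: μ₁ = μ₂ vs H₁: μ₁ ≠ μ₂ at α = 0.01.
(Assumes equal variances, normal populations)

Answer: t = -5.0089, reject H₀

Derivation:
Pooled variance: s²_p = [23×10² + 29×6²]/(52) = 64.3077
s_p = 8.0192
SE = s_p×√(1/n₁ + 1/n₂) = 8.0192×√(1/24 + 1/30) = 2.1961
t = (x̄₁ - x̄₂)/SE = (37 - 48)/2.1961 = -5.0089
df = 52, t-critical = ±2.674
Decision: reject H₀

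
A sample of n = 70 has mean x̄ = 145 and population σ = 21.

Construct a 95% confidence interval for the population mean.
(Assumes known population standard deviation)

Answer: (140.0804, 149.9196)

Derivation:
Confidence level: 95%, α = 0.05
z_0.025 = 1.960
SE = σ/√n = 21/√70 = 2.5100
Margin of error = 1.960 × 2.5100 = 4.9196
CI: x̄ ± margin = 145 ± 4.9196
CI: (140.0804, 149.9196)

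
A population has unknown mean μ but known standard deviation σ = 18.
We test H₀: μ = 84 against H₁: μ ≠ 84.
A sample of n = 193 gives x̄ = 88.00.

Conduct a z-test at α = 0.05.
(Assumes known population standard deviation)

Standard error: SE = σ/√n = 18/√193 = 1.2957
z-statistic: z = (x̄ - μ₀)/SE = (88.00 - 84)/1.2957 = 3.0871
Critical value: ±1.960
p-value = 0.0020
Decision: reject H₀

Answer: z = 3.0871, reject H₀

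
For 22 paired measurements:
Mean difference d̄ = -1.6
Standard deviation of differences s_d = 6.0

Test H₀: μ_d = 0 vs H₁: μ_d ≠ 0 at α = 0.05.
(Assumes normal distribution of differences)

df = n - 1 = 21
SE = s_d/√n = 6.0/√22 = 1.2792
t = d̄/SE = -1.6/1.2792 = -1.2508
Critical value: t_{0.025,21} = ±2.080
p-value ≈ 0.2248
Decision: fail to reject H₀

Answer: t = -1.2508, fail to reject H₀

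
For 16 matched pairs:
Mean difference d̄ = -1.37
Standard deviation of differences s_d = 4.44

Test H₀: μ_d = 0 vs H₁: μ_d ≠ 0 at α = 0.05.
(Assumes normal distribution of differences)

df = n - 1 = 15
SE = s_d/√n = 4.44/√16 = 1.1100
t = d̄/SE = -1.37/1.1100 = -1.2342
Critical value: t_{0.025,15} = ±2.131
p-value ≈ 0.2361
Decision: fail to reject H₀

Answer: t = -1.2342, fail to reject H₀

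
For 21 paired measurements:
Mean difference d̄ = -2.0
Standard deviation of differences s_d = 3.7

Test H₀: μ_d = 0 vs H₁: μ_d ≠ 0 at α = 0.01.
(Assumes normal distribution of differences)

Answer: t = -2.4771, fail to reject H₀

Derivation:
df = n - 1 = 20
SE = s_d/√n = 3.7/√21 = 0.8074
t = d̄/SE = -2.0/0.8074 = -2.4771
Critical value: t_{0.005,20} = ±2.845
p-value ≈ 0.0223
Decision: fail to reject H₀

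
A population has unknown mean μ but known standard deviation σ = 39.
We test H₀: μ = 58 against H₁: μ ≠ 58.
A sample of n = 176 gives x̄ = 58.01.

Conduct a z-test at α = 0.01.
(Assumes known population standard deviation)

Standard error: SE = σ/√n = 39/√176 = 2.9397
z-statistic: z = (x̄ - μ₀)/SE = (58.01 - 58)/2.9397 = 0.0034
Critical value: ±2.576
p-value = 0.9973
Decision: fail to reject H₀

Answer: z = 0.0034, fail to reject H₀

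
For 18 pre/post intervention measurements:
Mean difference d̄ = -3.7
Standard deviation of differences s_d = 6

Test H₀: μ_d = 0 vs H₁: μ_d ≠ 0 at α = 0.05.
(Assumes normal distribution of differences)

df = n - 1 = 17
SE = s_d/√n = 6/√18 = 1.4142
t = d̄/SE = -3.7/1.4142 = -2.6163
Critical value: t_{0.025,17} = ±2.110
p-value ≈ 0.0181
Decision: reject H₀

Answer: t = -2.6163, reject H₀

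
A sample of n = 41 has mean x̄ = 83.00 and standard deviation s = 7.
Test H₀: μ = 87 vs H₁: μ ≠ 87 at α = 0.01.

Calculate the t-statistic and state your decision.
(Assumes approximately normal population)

Answer: t = -3.6590, reject H₀

Derivation:
df = n - 1 = 40
SE = s/√n = 7/√41 = 1.0932
t = (x̄ - μ₀)/SE = (83.00 - 87)/1.0932 = -3.6590
Critical value: t_{0.005,40} = ±2.704
p-value ≈ 0.0007
Decision: reject H₀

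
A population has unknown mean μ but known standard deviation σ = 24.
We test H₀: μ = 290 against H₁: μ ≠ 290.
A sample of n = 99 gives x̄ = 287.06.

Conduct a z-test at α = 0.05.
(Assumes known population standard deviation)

Standard error: SE = σ/√n = 24/√99 = 2.4121
z-statistic: z = (x̄ - μ₀)/SE = (287.06 - 290)/2.4121 = -1.2189
Critical value: ±1.960
p-value = 0.2229
Decision: fail to reject H₀

Answer: z = -1.2189, fail to reject H₀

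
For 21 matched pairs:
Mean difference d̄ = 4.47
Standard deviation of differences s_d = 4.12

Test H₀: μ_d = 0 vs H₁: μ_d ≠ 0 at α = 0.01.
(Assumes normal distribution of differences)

df = n - 1 = 20
SE = s_d/√n = 4.12/√21 = 0.8991
t = d̄/SE = 4.47/0.8991 = 4.9716
Critical value: t_{0.005,20} = ±2.845
p-value ≈ 0.0001
Decision: reject H₀

Answer: t = 4.9716, reject H₀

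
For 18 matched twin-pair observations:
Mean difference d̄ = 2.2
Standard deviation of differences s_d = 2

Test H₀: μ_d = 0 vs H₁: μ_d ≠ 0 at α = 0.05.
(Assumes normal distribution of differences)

df = n - 1 = 17
SE = s_d/√n = 2/√18 = 0.4714
t = d̄/SE = 2.2/0.4714 = 4.6669
Critical value: t_{0.025,17} = ±2.110
p-value ≈ 0.0002
Decision: reject H₀

Answer: t = 4.6669, reject H₀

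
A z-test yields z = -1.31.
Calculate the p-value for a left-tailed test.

Answer: p-value ≈ 0.0951

Derivation:
For z = -1.31:
p = P(Z < -1.31) = Φ(-1.31) = 0.0951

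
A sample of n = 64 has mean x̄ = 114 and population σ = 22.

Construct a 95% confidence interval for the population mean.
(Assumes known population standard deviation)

Confidence level: 95%, α = 0.05
z_0.025 = 1.960
SE = σ/√n = 22/√64 = 2.7500
Margin of error = 1.960 × 2.7500 = 5.3900
CI: x̄ ± margin = 114 ± 5.3900
CI: (108.6100, 119.3900)

Answer: (108.6100, 119.3900)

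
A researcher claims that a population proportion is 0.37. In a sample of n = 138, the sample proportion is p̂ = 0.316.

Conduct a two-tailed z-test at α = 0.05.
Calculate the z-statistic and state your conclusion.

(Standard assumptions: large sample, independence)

H₀: p = 0.37, H₁: p ≠ 0.37
Standard error: SE = √(p₀(1-p₀)/n) = √(0.37×0.63/138) = 0.041099
z-statistic: z = (p̂ - p₀)/SE = (0.316 - 0.37)/0.041099 = -1.3139
Critical value: z_0.025 = ±1.960
p-value = 0.1889
Decision: fail to reject H₀ at α = 0.05

Answer: z = -1.3139, fail to reject H₀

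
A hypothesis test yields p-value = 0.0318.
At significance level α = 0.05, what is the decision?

Answer: reject H₀

Derivation:
Compare p-value to α:
0.0318 < 0.05
Decision: reject H₀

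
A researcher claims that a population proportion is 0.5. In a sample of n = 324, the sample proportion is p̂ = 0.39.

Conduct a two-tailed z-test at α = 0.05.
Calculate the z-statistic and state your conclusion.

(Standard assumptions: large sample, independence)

Answer: z = -3.9600, reject H₀

Derivation:
H₀: p = 0.5, H₁: p ≠ 0.5
Standard error: SE = √(p₀(1-p₀)/n) = √(0.5×0.5/324) = 0.027778
z-statistic: z = (p̂ - p₀)/SE = (0.39 - 0.5)/0.027778 = -3.9600
Critical value: z_0.025 = ±1.960
p-value = 0.0001
Decision: reject H₀ at α = 0.05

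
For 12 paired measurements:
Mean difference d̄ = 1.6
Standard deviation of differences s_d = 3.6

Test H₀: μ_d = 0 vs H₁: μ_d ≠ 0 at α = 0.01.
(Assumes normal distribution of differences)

df = n - 1 = 11
SE = s_d/√n = 3.6/√12 = 1.0392
t = d̄/SE = 1.6/1.0392 = 1.5396
Critical value: t_{0.005,11} = ±3.106
p-value ≈ 0.1519
Decision: fail to reject H₀

Answer: t = 1.5396, fail to reject H₀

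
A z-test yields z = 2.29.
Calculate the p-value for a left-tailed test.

Answer: p-value ≈ 0.9890

Derivation:
For z = 2.29:
p = P(Z < 2.29) = Φ(2.29) = 0.9890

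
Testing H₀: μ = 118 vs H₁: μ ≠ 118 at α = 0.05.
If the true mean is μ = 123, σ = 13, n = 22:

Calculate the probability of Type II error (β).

Answer: β ≈ 0.5619

Derivation:
SE = σ/√n = 13/√22 = 2.7716
Critical values: μ₀ ± z_0.025×SE = 118 ± 1.960×2.7716
Acceptance region: (112.5677, 123.4323)
Under H₁ (μ = 123): z_high = (123.4323 - 123)/2.7716 = 0.1560, z_low = (112.5677 - 123)/2.7716 = -3.7640
β = P(not reject | H₁) = Φ(0.1560) - Φ(-3.7640) ≈ 0.5619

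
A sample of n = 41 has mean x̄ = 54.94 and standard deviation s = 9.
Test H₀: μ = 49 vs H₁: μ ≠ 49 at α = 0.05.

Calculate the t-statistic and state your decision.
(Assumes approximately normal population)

Answer: t = 4.2260, reject H₀

Derivation:
df = n - 1 = 40
SE = s/√n = 9/√41 = 1.4056
t = (x̄ - μ₀)/SE = (54.94 - 49)/1.4056 = 4.2260
Critical value: t_{0.025,40} = ±2.021
p-value ≈ 0.0001
Decision: reject H₀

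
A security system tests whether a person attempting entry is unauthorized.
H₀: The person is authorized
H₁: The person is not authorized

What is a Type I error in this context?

Type I error: rejecting H₀ when it is actually true (false positive).
Type II error: failing to reject H₀ when H₁ is actually true (false negative).

Answer: Denying entry to an authorized person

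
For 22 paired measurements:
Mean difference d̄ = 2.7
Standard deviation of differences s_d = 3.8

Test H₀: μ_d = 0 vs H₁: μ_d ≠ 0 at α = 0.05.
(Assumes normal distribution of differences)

df = n - 1 = 21
SE = s_d/√n = 3.8/√22 = 0.8102
t = d̄/SE = 2.7/0.8102 = 3.3325
Critical value: t_{0.025,21} = ±2.080
p-value ≈ 0.0032
Decision: reject H₀

Answer: t = 3.3325, reject H₀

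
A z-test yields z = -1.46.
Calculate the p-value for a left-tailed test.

For z = -1.46:
p = P(Z < -1.46) = Φ(-1.46) = 0.0721

Answer: p-value ≈ 0.0721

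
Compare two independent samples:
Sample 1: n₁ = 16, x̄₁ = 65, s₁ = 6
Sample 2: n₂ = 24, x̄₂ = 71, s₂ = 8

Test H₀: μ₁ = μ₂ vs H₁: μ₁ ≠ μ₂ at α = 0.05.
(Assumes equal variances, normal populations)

Pooled variance: s²_p = [15×6² + 23×8²]/(38) = 52.9474
s_p = 7.2765
SE = s_p×√(1/n₁ + 1/n₂) = 7.2765×√(1/16 + 1/24) = 2.3485
t = (x̄₁ - x̄₂)/SE = (65 - 71)/2.3485 = -2.5548
df = 38, t-critical = ±2.024
Decision: reject H₀

Answer: t = -2.5548, reject H₀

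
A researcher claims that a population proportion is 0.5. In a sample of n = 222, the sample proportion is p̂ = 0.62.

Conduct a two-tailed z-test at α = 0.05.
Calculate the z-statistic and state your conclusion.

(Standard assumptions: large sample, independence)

Answer: z = 3.5759, reject H₀

Derivation:
H₀: p = 0.5, H₁: p ≠ 0.5
Standard error: SE = √(p₀(1-p₀)/n) = √(0.5×0.5/222) = 0.033558
z-statistic: z = (p̂ - p₀)/SE = (0.62 - 0.5)/0.033558 = 3.5759
Critical value: z_0.025 = ±1.960
p-value = 0.0003
Decision: reject H₀ at α = 0.05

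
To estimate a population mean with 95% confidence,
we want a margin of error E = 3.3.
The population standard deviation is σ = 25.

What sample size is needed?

Answer: n = 221

Derivation:
z_0.025 = 1.960
n = (z×σ/E)² = (1.960×25/3.3)²
n = 220.4775
Round up: n = 221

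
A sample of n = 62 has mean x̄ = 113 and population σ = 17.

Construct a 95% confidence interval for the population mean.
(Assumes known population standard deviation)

Answer: (108.7684, 117.2316)

Derivation:
Confidence level: 95%, α = 0.05
z_0.025 = 1.960
SE = σ/√n = 17/√62 = 2.1590
Margin of error = 1.960 × 2.1590 = 4.2316
CI: x̄ ± margin = 113 ± 4.2316
CI: (108.7684, 117.2316)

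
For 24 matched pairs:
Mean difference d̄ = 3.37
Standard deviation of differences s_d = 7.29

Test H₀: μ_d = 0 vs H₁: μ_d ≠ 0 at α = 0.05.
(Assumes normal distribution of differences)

df = n - 1 = 23
SE = s_d/√n = 7.29/√24 = 1.4881
t = d̄/SE = 3.37/1.4881 = 2.2646
Critical value: t_{0.025,23} = ±2.069
p-value ≈ 0.0333
Decision: reject H₀

Answer: t = 2.2646, reject H₀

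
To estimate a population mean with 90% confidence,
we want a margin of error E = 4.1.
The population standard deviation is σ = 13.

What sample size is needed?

Answer: n = 28

Derivation:
z_0.05 = 1.645
n = (z×σ/E)² = (1.645×13/4.1)²
n = 27.2051
Round up: n = 28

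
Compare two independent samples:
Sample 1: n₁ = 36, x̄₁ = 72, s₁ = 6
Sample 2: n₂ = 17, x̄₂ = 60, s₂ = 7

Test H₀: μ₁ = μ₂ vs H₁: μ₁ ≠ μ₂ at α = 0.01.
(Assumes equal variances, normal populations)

Pooled variance: s²_p = [35×6² + 16×7²]/(51) = 40.0784
s_p = 6.3308
SE = s_p×√(1/n₁ + 1/n₂) = 6.3308×√(1/36 + 1/17) = 1.8630
t = (x̄₁ - x̄₂)/SE = (72 - 60)/1.8630 = 6.4412
df = 51, t-critical = ±2.676
Decision: reject H₀

Answer: t = 6.4412, reject H₀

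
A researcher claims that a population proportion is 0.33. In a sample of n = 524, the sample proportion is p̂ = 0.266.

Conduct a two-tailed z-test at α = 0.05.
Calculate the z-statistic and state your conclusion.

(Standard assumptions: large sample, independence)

H₀: p = 0.33, H₁: p ≠ 0.33
Standard error: SE = √(p₀(1-p₀)/n) = √(0.33×0.67/524) = 0.020541
z-statistic: z = (p̂ - p₀)/SE = (0.266 - 0.33)/0.020541 = -3.1157
Critical value: z_0.025 = ±1.960
p-value = 0.0018
Decision: reject H₀ at α = 0.05

Answer: z = -3.1157, reject H₀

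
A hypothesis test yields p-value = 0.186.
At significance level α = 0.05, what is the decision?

Compare p-value to α:
0.186 ≥ 0.05
Decision: fail to reject H₀

Answer: fail to reject H₀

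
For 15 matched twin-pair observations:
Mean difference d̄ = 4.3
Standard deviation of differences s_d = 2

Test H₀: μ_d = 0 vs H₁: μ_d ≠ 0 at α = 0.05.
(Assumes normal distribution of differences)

df = n - 1 = 14
SE = s_d/√n = 2/√15 = 0.5164
t = d̄/SE = 4.3/0.5164 = 8.3269
Critical value: t_{0.025,14} = ±2.145
p-value < 0.0001
Decision: reject H₀

Answer: t = 8.3269, reject H₀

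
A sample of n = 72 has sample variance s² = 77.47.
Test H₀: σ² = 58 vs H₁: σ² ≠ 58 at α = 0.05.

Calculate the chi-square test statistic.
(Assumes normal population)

Answer: χ² = 94.8340, fail to reject H₀

Derivation:
df = n - 1 = 71
χ² = (n-1)s²/σ₀² = 71×77.47/58 = 94.8340
Critical values: χ²_{0.975,71} = 49.592, χ²_{0.025,71} = 96.189
Rejection region: χ² < 49.592 or χ² > 96.189
Decision: fail to reject H₀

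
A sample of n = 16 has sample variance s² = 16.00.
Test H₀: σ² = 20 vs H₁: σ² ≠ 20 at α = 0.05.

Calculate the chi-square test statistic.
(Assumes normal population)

Answer: χ² = 12.0000, fail to reject H₀

Derivation:
df = n - 1 = 15
χ² = (n-1)s²/σ₀² = 15×16.00/20 = 12.0000
Critical values: χ²_{0.975,15} = 6.262, χ²_{0.025,15} = 27.488
Rejection region: χ² < 6.262 or χ² > 27.488
Decision: fail to reject H₀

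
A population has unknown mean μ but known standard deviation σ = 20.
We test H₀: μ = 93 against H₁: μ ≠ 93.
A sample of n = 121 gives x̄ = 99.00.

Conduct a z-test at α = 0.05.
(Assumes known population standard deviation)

Answer: z = 3.3000, reject H₀

Derivation:
Standard error: SE = σ/√n = 20/√121 = 1.8182
z-statistic: z = (x̄ - μ₀)/SE = (99.00 - 93)/1.8182 = 3.3000
Critical value: ±1.960
p-value = 0.0010
Decision: reject H₀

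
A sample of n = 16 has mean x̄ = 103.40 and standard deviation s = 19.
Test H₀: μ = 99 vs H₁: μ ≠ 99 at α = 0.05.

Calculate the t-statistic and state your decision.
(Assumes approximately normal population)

df = n - 1 = 15
SE = s/√n = 19/√16 = 4.7500
t = (x̄ - μ₀)/SE = (103.40 - 99)/4.7500 = 0.9263
Critical value: t_{0.025,15} = ±2.131
p-value ≈ 0.3690
Decision: fail to reject H₀

Answer: t = 0.9263, fail to reject H₀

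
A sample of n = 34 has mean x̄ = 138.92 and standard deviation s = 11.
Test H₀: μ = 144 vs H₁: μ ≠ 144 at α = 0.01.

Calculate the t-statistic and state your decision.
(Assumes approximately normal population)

df = n - 1 = 33
SE = s/√n = 11/√34 = 1.8865
t = (x̄ - μ₀)/SE = (138.92 - 144)/1.8865 = -2.6928
Critical value: t_{0.005,33} = ±2.733
p-value ≈ 0.0110
Decision: fail to reject H₀

Answer: t = -2.6928, fail to reject H₀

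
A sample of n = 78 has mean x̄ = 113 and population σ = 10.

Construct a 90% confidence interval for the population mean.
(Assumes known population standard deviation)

Answer: (111.1374, 114.8626)

Derivation:
Confidence level: 90%, α = 0.1
z_0.05 = 1.645
SE = σ/√n = 10/√78 = 1.1323
Margin of error = 1.645 × 1.1323 = 1.8626
CI: x̄ ± margin = 113 ± 1.8626
CI: (111.1374, 114.8626)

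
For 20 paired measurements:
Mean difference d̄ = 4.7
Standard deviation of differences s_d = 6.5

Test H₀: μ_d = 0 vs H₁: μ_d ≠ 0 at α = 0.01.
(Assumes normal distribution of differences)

df = n - 1 = 19
SE = s_d/√n = 6.5/√20 = 1.4534
t = d̄/SE = 4.7/1.4534 = 3.2338
Critical value: t_{0.005,19} = ±2.861
p-value ≈ 0.0044
Decision: reject H₀

Answer: t = 3.2338, reject H₀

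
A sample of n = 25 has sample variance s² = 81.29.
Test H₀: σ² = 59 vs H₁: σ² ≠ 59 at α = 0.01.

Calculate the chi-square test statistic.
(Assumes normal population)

df = n - 1 = 24
χ² = (n-1)s²/σ₀² = 24×81.29/59 = 33.0671
Critical values: χ²_{0.995,24} = 9.886, χ²_{0.005,24} = 45.559
Rejection region: χ² < 9.886 or χ² > 45.559
Decision: fail to reject H₀

Answer: χ² = 33.0671, fail to reject H₀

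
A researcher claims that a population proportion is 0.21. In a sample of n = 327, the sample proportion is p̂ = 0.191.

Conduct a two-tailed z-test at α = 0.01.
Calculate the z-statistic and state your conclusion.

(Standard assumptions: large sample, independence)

H₀: p = 0.21, H₁: p ≠ 0.21
Standard error: SE = √(p₀(1-p₀)/n) = √(0.21×0.79/327) = 0.022524
z-statistic: z = (p̂ - p₀)/SE = (0.191 - 0.21)/0.022524 = -0.8435
Critical value: z_0.005 = ±2.576
p-value = 0.3989
Decision: fail to reject H₀ at α = 0.01

Answer: z = -0.8435, fail to reject H₀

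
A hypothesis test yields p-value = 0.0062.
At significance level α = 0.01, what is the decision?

Answer: reject H₀

Derivation:
Compare p-value to α:
0.0062 < 0.01
Decision: reject H₀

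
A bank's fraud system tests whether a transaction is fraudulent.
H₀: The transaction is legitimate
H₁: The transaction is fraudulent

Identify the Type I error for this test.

Type I error: rejecting H₀ when it is actually true (false positive).
Type II error: failing to reject H₀ when H₁ is actually true (false negative).

Answer: Blocking a legitimate transaction as fraud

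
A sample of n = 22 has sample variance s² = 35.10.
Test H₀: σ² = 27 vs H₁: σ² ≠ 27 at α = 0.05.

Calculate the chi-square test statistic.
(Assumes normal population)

df = n - 1 = 21
χ² = (n-1)s²/σ₀² = 21×35.10/27 = 27.3000
Critical values: χ²_{0.975,21} = 10.283, χ²_{0.025,21} = 35.479
Rejection region: χ² < 10.283 or χ² > 35.479
Decision: fail to reject H₀

Answer: χ² = 27.3000, fail to reject H₀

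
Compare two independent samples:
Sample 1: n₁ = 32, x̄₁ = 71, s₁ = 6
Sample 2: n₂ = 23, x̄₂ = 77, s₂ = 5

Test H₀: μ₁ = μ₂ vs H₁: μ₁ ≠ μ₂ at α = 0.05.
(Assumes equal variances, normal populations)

Pooled variance: s²_p = [31×6² + 22×5²]/(53) = 31.4340
s_p = 5.6066
SE = s_p×√(1/n₁ + 1/n₂) = 5.6066×√(1/32 + 1/23) = 1.5326
t = (x̄₁ - x̄₂)/SE = (71 - 77)/1.5326 = -3.9149
df = 53, t-critical = ±2.006
Decision: reject H₀

Answer: t = -3.9149, reject H₀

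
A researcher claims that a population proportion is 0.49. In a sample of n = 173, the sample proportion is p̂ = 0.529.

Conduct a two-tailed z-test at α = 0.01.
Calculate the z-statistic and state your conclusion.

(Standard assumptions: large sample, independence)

H₀: p = 0.49, H₁: p ≠ 0.49
Standard error: SE = √(p₀(1-p₀)/n) = √(0.49×0.51/173) = 0.038007
z-statistic: z = (p̂ - p₀)/SE = (0.529 - 0.49)/0.038007 = 1.0261
Critical value: z_0.005 = ±2.576
p-value = 0.3048
Decision: fail to reject H₀ at α = 0.01

Answer: z = 1.0261, fail to reject H₀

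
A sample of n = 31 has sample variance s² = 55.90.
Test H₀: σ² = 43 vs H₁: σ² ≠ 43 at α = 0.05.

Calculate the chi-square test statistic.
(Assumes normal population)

df = n - 1 = 30
χ² = (n-1)s²/σ₀² = 30×55.90/43 = 39.0000
Critical values: χ²_{0.975,30} = 16.791, χ²_{0.025,30} = 46.979
Rejection region: χ² < 16.791 or χ² > 46.979
Decision: fail to reject H₀

Answer: χ² = 39.0000, fail to reject H₀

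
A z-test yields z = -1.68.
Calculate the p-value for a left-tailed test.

Answer: p-value ≈ 0.0465

Derivation:
For z = -1.68:
p = P(Z < -1.68) = Φ(-1.68) = 0.0465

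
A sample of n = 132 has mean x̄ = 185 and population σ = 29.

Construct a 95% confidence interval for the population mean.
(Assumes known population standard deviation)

Answer: (180.0528, 189.9472)

Derivation:
Confidence level: 95%, α = 0.05
z_0.025 = 1.960
SE = σ/√n = 29/√132 = 2.5241
Margin of error = 1.960 × 2.5241 = 4.9472
CI: x̄ ± margin = 185 ± 4.9472
CI: (180.0528, 189.9472)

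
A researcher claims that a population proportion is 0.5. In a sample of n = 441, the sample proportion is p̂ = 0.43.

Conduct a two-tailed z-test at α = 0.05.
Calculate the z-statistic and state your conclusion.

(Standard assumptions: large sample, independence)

Answer: z = -2.9399, reject H₀

Derivation:
H₀: p = 0.5, H₁: p ≠ 0.5
Standard error: SE = √(p₀(1-p₀)/n) = √(0.5×0.5/441) = 0.023810
z-statistic: z = (p̂ - p₀)/SE = (0.43 - 0.5)/0.023810 = -2.9399
Critical value: z_0.025 = ±1.960
p-value = 0.0033
Decision: reject H₀ at α = 0.05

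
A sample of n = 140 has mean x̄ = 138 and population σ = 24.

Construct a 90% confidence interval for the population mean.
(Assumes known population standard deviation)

Answer: (134.6633, 141.3367)

Derivation:
Confidence level: 90%, α = 0.1
z_0.05 = 1.645
SE = σ/√n = 24/√140 = 2.0284
Margin of error = 1.645 × 2.0284 = 3.3367
CI: x̄ ± margin = 138 ± 3.3367
CI: (134.6633, 141.3367)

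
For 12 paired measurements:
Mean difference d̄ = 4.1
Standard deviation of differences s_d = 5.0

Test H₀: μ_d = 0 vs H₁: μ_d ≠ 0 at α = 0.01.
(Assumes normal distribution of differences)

df = n - 1 = 11
SE = s_d/√n = 5.0/√12 = 1.4434
t = d̄/SE = 4.1/1.4434 = 2.8405
Critical value: t_{0.005,11} = ±3.106
p-value ≈ 0.0161
Decision: fail to reject H₀

Answer: t = 2.8405, fail to reject H₀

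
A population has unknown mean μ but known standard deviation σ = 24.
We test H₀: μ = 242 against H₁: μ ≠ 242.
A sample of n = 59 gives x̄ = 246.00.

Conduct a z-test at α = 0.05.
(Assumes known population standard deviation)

Answer: z = 1.2802, fail to reject H₀

Derivation:
Standard error: SE = σ/√n = 24/√59 = 3.1245
z-statistic: z = (x̄ - μ₀)/SE = (246.00 - 242)/3.1245 = 1.2802
Critical value: ±1.960
p-value = 0.2005
Decision: fail to reject H₀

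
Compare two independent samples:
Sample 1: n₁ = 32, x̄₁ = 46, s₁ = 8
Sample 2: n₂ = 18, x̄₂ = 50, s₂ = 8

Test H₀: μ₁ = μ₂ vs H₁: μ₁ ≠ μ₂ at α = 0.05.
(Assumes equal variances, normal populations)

Answer: t = -1.6971, fail to reject H₀

Derivation:
Pooled variance: s²_p = [31×8² + 17×8²]/(48) = 64.0000
s_p = 8.0000
SE = s_p×√(1/n₁ + 1/n₂) = 8.0000×√(1/32 + 1/18) = 2.3570
t = (x̄₁ - x̄₂)/SE = (46 - 50)/2.3570 = -1.6971
df = 48, t-critical = ±2.011
Decision: fail to reject H₀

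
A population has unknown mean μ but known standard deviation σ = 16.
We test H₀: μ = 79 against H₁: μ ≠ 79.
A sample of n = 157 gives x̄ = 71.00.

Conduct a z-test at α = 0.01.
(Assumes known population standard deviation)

Standard error: SE = σ/√n = 16/√157 = 1.2769
z-statistic: z = (x̄ - μ₀)/SE = (71.00 - 79)/1.2769 = -6.2652
Critical value: ±2.576
p-value < 0.0001
Decision: reject H₀

Answer: z = -6.2652, reject H₀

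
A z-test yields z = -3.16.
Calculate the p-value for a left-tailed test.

For z = -3.16:
p = P(Z < -3.16) = Φ(-3.16) = 0.0008

Answer: p-value ≈ 0.0008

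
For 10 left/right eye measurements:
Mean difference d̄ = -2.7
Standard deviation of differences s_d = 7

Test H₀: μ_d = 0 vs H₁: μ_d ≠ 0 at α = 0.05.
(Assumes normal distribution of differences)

df = n - 1 = 9
SE = s_d/√n = 7/√10 = 2.2136
t = d̄/SE = -2.7/2.2136 = -1.2197
Critical value: t_{0.025,9} = ±2.262
p-value ≈ 0.2536
Decision: fail to reject H₀

Answer: t = -1.2197, fail to reject H₀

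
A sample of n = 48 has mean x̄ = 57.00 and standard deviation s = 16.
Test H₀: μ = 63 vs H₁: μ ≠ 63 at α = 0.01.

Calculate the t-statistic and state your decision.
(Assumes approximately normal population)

df = n - 1 = 47
SE = s/√n = 16/√48 = 2.3094
t = (x̄ - μ₀)/SE = (57.00 - 63)/2.3094 = -2.5981
Critical value: t_{0.005,47} = ±2.685
p-value ≈ 0.0125
Decision: fail to reject H₀

Answer: t = -2.5981, fail to reject H₀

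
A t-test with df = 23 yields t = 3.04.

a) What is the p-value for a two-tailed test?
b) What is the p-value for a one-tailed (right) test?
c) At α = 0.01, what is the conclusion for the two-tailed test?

Using t-distribution with df = 23:
a) Two-tailed: p = 2×P(T > 3.04) = 0.0058
b) One-tailed: p = P(T > 3.04) = 0.0029
c) 0.0058 < 0.01, reject H₀

Answer: a) 0.0058, b) 0.0029, c) reject H₀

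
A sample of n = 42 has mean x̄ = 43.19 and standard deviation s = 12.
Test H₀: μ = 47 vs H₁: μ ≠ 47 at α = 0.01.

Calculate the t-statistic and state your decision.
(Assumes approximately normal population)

Answer: t = -2.0577, fail to reject H₀

Derivation:
df = n - 1 = 41
SE = s/√n = 12/√42 = 1.8516
t = (x̄ - μ₀)/SE = (43.19 - 47)/1.8516 = -2.0577
Critical value: t_{0.005,41} = ±2.701
p-value ≈ 0.0460
Decision: fail to reject H₀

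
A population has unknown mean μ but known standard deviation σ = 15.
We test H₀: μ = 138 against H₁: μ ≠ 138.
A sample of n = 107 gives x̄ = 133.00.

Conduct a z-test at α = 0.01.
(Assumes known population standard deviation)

Answer: z = -3.4480, reject H₀

Derivation:
Standard error: SE = σ/√n = 15/√107 = 1.4501
z-statistic: z = (x̄ - μ₀)/SE = (133.00 - 138)/1.4501 = -3.4480
Critical value: ±2.576
p-value = 0.0006
Decision: reject H₀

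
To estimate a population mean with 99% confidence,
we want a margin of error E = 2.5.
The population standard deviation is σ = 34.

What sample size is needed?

z_0.005 = 2.576
n = (z×σ/E)² = (2.576×34/2.5)²
n = 1227.3531
Round up: n = 1228

Answer: n = 1228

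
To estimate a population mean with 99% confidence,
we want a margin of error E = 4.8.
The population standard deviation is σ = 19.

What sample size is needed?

Answer: n = 104

Derivation:
z_0.005 = 2.576
n = (z×σ/E)² = (2.576×19/4.8)²
n = 103.9720
Round up: n = 104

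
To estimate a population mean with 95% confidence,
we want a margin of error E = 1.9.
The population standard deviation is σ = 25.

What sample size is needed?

Answer: n = 666

Derivation:
z_0.025 = 1.960
n = (z×σ/E)² = (1.960×25/1.9)²
n = 665.0970
Round up: n = 666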